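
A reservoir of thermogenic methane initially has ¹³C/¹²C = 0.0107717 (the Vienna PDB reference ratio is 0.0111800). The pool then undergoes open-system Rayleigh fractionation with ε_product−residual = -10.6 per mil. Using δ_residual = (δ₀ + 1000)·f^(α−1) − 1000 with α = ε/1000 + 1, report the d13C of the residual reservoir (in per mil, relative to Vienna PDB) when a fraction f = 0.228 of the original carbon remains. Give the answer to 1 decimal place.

-21.3 per mil

δ₀ = (0.0107717/0.0111800 − 1)×1000 = (0.963479 − 1)×1000 = -36.521 per mil
α − 1 = ε/1000 = -0.0106
f^(α−1) = 0.228^(-0.0106) = 1.015795
δ_res = (-36.521 + 1000) × 1.015795 − 1000 = 978.697 − 1000 = -21.30 per mil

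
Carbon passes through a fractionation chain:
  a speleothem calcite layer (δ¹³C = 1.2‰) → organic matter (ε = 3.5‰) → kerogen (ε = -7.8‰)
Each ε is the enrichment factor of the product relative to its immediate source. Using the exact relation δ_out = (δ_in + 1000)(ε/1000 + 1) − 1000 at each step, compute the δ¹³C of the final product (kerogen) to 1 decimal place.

-3.1‰

step 1: δ = (1.20 + 1000)·(3.5/1000 + 1) − 1000 = 4.70‰
step 2: δ = (4.70 + 1000)·(-7.8/1000 + 1) − 1000 = -3.13‰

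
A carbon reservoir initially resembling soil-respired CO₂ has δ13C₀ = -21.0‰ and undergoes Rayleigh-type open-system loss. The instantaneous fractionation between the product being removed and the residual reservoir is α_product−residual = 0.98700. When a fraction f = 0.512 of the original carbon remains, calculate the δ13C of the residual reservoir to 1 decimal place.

-12.4‰

Rayleigh residual: δ_res = (δ₀ + 1000)·f^(α−1) − 1000
α − 1 = -0.01300
f^(α−1) = 0.512^(-0.01300) = 1.008741
δ_res = (-21.0 + 1000) × 1.008741 − 1000 = 987.557 − 1000 = -12.44‰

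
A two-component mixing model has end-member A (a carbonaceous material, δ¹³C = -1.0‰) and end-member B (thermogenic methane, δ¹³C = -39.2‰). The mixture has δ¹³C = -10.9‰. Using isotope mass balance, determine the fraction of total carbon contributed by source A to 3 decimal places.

δ_mix = f_A·δ_A + (1 − f_A)·δ_B  ⇒  f_A = (δ_mix − δ_B)/(δ_A − δ_B)
f_A = (-10.9 − (-39.2)) / (-1.0 − (-39.2))
f_A = 28.3 / 38.2 = 0.7408

0.741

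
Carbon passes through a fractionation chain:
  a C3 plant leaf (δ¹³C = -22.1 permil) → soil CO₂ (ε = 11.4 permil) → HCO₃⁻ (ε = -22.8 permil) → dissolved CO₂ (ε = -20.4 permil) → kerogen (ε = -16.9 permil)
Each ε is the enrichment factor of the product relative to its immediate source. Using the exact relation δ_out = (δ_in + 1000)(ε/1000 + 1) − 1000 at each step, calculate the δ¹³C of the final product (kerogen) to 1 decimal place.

-69.2 permil

step 1: δ = (-22.10 + 1000)·(11.4/1000 + 1) − 1000 = -10.95 permil
step 2: δ = (-10.95 + 1000)·(-22.8/1000 + 1) − 1000 = -33.50 permil
step 3: δ = (-33.50 + 1000)·(-20.4/1000 + 1) − 1000 = -53.22 permil
step 4: δ = (-53.22 + 1000)·(-16.9/1000 + 1) − 1000 = -69.22 permil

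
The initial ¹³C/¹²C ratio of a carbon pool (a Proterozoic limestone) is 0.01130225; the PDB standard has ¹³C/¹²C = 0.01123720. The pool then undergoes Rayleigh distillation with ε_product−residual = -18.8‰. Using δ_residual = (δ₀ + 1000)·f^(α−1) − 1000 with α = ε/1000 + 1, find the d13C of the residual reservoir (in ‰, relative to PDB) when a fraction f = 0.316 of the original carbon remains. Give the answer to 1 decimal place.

δ₀ = (0.01130225/0.01123720 − 1)×1000 = (1.005789 − 1)×1000 = 5.789‰
α − 1 = ε/1000 = -0.0188
f^(α−1) = 0.316^(-0.0188) = 1.021894
δ_res = (5.789 + 1000) × 1.021894 − 1000 = 1027.810 − 1000 = 27.81‰

27.8‰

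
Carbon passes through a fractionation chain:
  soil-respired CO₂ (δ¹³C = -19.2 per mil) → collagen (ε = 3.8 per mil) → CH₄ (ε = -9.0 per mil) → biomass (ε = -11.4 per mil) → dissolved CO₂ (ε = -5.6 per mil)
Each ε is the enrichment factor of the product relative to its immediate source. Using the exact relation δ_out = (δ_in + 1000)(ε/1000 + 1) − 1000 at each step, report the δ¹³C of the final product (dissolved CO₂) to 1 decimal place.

step 1: δ = (-19.20 + 1000)·(3.8/1000 + 1) − 1000 = -15.47 per mil
step 2: δ = (-15.47 + 1000)·(-9.0/1000 + 1) − 1000 = -24.33 per mil
step 3: δ = (-24.33 + 1000)·(-11.4/1000 + 1) − 1000 = -35.46 per mil
step 4: δ = (-35.46 + 1000)·(-5.6/1000 + 1) − 1000 = -40.86 per mil

-40.9 per mil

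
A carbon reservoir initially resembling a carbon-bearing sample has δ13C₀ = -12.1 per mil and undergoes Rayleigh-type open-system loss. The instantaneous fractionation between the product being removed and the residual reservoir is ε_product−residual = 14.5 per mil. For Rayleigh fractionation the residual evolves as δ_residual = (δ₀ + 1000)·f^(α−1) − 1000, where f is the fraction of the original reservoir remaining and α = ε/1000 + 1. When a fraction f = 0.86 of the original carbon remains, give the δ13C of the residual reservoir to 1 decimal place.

Rayleigh residual: δ_res = (δ₀ + 1000)·f^(α−1) − 1000
α = ε/1000 + 1 = 1.01450, so α − 1 = 0.01450
f^(α−1) = 0.86^(0.01450) = 0.997815
δ_res = (-12.1 + 1000) × 0.997815 − 1000 = 985.742 − 1000 = -14.26 per mil

-14.3 per mil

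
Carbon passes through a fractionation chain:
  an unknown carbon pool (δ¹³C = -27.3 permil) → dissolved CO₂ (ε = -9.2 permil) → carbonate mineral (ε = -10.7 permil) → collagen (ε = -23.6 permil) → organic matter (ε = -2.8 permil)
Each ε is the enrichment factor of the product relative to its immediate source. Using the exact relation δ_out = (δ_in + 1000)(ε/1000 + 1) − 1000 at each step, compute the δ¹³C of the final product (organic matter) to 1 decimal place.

-71.7 permil

step 1: δ = (-27.30 + 1000)·(-9.2/1000 + 1) − 1000 = -36.25 permil
step 2: δ = (-36.25 + 1000)·(-10.7/1000 + 1) − 1000 = -46.56 permil
step 3: δ = (-46.56 + 1000)·(-23.6/1000 + 1) − 1000 = -69.06 permil
step 4: δ = (-69.06 + 1000)·(-2.8/1000 + 1) − 1000 = -71.67 permil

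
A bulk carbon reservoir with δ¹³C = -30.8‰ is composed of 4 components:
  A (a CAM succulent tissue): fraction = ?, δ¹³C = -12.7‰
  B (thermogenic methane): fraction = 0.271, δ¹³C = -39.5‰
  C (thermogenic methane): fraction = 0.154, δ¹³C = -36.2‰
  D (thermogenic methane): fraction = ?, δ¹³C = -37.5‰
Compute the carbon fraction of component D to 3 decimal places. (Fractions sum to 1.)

0.291

Let f_D and f_A be the unknown fractions; fractions sum to 1 so f_D + f_A = 0.575.
Mass balance: Σ fᵢ·δᵢ = δ_bulk ⇒ f_D·(-37.5) + f_A·(-12.7) = -30.8 − (-16.279) = -14.521
Substitute f_A = 0.575 − f_D:
f_D·(-37.5 − -12.7) = -14.521 − 0.575×(-12.7) = -7.218
f_D = -7.218 / -24.8 = 0.2911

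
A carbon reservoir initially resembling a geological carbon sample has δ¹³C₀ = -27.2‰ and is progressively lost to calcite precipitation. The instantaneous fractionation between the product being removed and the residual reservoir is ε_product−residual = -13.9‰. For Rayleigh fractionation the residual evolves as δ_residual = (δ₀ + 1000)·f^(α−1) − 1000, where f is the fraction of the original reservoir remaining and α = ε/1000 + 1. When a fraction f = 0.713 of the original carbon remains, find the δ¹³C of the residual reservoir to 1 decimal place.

Rayleigh residual: δ_res = (δ₀ + 1000)·f^(α−1) − 1000
α = ε/1000 + 1 = 0.98610, so α − 1 = -0.01390
f^(α−1) = 0.713^(-0.01390) = 1.004713
δ_res = (-27.2 + 1000) × 1.004713 − 1000 = 977.385 − 1000 = -22.62‰

-22.6‰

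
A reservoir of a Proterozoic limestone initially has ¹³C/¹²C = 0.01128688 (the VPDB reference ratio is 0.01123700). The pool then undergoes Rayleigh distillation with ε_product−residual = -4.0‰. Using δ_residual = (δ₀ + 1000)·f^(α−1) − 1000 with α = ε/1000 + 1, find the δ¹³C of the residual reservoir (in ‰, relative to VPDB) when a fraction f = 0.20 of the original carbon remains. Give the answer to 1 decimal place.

10.9‰

δ₀ = (0.01128688/0.01123700 − 1)×1000 = (1.004439 − 1)×1000 = 4.439‰
α − 1 = ε/1000 = -0.0040
f^(α−1) = 0.20^(-0.0040) = 1.006459
δ_res = (4.439 + 1000) × 1.006459 − 1000 = 1010.926 − 1000 = 10.93‰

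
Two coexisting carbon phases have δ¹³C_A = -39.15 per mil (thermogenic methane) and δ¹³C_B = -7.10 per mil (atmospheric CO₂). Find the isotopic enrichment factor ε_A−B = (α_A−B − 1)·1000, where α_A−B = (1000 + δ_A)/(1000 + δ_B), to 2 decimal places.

-32.28 per mil

α_A−B = (1000 + -39.15) / (1000 + -7.10) = 960.85 / 992.90 = 0.967721
ε_A−B = (0.967721 − 1) × 1000 = -32.279 per mil
(The approximation ε ≈ δ_A − δ_B would give -32.05 per mil.)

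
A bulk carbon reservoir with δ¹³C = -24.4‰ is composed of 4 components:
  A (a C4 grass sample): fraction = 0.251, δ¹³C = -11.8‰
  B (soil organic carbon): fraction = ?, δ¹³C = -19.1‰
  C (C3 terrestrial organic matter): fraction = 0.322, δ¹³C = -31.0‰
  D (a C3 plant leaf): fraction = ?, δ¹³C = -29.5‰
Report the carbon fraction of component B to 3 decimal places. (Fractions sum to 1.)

0.110

Let f_B and f_D be the unknown fractions; fractions sum to 1 so f_B + f_D = 0.427.
Mass balance: Σ fᵢ·δᵢ = δ_bulk ⇒ f_B·(-19.1) + f_D·(-29.5) = -24.4 − (-12.944) = -11.456
Substitute f_D = 0.427 − f_B:
f_B·(-19.1 − -29.5) = -11.456 − 0.427×(-29.5) = 1.140
f_B = 1.140 / 10.4 = 0.1096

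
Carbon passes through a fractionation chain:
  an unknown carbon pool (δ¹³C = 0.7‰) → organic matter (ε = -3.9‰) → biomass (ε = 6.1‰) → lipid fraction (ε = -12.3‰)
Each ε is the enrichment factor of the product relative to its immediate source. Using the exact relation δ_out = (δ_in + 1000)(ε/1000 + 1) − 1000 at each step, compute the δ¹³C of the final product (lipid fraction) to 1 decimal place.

step 1: δ = (0.70 + 1000)·(-3.9/1000 + 1) − 1000 = -3.20‰
step 2: δ = (-3.20 + 1000)·(6.1/1000 + 1) − 1000 = 2.88‰
step 3: δ = (2.88 + 1000)·(-12.3/1000 + 1) − 1000 = -9.46‰

-9.5‰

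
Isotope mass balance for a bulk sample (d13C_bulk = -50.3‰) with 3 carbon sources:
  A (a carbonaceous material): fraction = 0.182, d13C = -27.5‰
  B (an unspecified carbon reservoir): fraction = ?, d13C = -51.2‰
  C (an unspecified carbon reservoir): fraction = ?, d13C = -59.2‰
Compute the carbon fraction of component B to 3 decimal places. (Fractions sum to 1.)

0.391

Let f_B and f_C be the unknown fractions; fractions sum to 1 so f_B + f_C = 0.818.
Mass balance: Σ fᵢ·δᵢ = δ_bulk ⇒ f_B·(-51.2) + f_C·(-59.2) = -50.3 − (-5.005) = -45.295
Substitute f_C = 0.818 − f_B:
f_B·(-51.2 − -59.2) = -45.295 − 0.818×(-59.2) = 3.131
f_B = 3.131 / 8.0 = 0.3913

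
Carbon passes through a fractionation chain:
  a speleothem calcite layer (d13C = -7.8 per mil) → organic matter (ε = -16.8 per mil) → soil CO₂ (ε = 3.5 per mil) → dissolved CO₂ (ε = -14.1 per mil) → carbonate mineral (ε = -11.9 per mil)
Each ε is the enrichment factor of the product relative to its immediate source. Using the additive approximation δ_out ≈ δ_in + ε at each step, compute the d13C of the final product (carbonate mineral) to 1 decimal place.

step 1: δ ≈ -7.8 + (-16.8) = -24.6 per mil
step 2: δ ≈ -24.6 + (3.5) = -21.1 per mil
step 3: δ ≈ -21.1 + (-14.1) = -35.2 per mil
step 4: δ ≈ -35.2 + (-11.9) = -47.1 per mil

-47.1 per mil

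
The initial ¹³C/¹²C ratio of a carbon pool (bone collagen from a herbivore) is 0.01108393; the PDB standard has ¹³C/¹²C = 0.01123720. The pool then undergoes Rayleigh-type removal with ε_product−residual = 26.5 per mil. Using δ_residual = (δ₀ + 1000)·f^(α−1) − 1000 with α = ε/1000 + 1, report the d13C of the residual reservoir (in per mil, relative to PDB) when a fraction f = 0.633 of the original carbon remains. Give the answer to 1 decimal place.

-25.5 per mil

δ₀ = (0.01108393/0.01123720 − 1)×1000 = (0.986360 − 1)×1000 = -13.640 per mil
α − 1 = ε/1000 = 0.0265
f^(α−1) = 0.633^(0.0265) = 0.987955
δ_res = (-13.640 + 1000) × 0.987955 − 1000 = 974.480 − 1000 = -25.52 per mil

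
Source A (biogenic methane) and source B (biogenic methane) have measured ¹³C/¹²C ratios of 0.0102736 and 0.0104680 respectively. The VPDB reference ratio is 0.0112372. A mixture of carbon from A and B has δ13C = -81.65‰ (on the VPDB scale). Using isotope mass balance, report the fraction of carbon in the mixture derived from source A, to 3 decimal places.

δ_A = (0.0102736/0.0112372 − 1)×1000 = (0.914249 − 1)×1000 = -85.751‰
δ_B = (0.0104680/0.0112372 − 1)×1000 = (0.931549 − 1)×1000 = -68.451‰
f_A = (δ_mix − δ_B)/(δ_A − δ_B) = (-81.65 − (-68.451))/(-85.751 − (-68.451))
f_A = -13.199 / -17.300 = 0.7629

0.763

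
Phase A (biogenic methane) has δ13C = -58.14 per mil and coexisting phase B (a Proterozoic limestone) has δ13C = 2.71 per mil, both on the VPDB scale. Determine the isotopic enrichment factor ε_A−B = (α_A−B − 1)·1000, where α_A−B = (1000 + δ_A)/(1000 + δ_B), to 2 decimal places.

α_A−B = (1000 + -58.14) / (1000 + 2.71) = 941.86 / 1002.71 = 0.939314
ε_A−B = (0.939314 − 1) × 1000 = -60.686 per mil
(The approximation ε ≈ δ_A − δ_B would give -60.85 per mil.)

-60.69 per mil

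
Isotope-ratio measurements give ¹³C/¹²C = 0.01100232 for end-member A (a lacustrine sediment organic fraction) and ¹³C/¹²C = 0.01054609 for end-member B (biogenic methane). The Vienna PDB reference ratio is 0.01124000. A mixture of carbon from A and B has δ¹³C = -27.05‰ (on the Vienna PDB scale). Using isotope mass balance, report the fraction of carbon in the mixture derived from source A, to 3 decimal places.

0.855

δ_A = (0.01100232/0.01124000 − 1)×1000 = (0.978854 − 1)×1000 = -21.146‰
δ_B = (0.01054609/0.01124000 − 1)×1000 = (0.938264 − 1)×1000 = -61.736‰
f_A = (δ_mix − δ_B)/(δ_A − δ_B) = (-27.05 − (-61.736))/(-21.146 − (-61.736))
f_A = 34.686 / 40.590 = 0.8545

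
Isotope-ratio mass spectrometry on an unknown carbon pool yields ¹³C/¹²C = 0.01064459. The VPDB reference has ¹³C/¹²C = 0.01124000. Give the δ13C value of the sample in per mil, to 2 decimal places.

-52.97 per mil

δ13C = (R_sample / R_standard − 1) × 1000
R_sample / R_standard = 0.01064459 / 0.01124000 = 0.947028
δ13C = (0.947028 − 1) × 1000 = -52.972 per mil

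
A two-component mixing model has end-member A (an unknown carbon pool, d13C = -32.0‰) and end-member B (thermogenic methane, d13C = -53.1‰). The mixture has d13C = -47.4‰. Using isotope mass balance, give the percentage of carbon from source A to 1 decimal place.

δ_mix = f_A·δ_A + (1 − f_A)·δ_B  ⇒  f_A = (δ_mix − δ_B)/(δ_A − δ_B)
f_A = (-47.4 − (-53.1)) / (-32.0 − (-53.1))
f_A = 5.7 / 21.1 = 0.2701

27.0%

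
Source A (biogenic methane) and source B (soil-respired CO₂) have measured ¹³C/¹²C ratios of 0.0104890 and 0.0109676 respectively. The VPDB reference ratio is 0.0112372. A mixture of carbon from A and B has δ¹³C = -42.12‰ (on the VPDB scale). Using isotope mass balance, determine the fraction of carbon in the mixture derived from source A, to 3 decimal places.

δ_A = (0.0104890/0.0112372 − 1)×1000 = (0.933418 − 1)×1000 = -66.582‰
δ_B = (0.0109676/0.0112372 − 1)×1000 = (0.976008 − 1)×1000 = -23.992‰
f_A = (δ_mix − δ_B)/(δ_A − δ_B) = (-42.12 − (-23.992))/(-66.582 − (-23.992))
f_A = -18.128 / -42.591 = 0.4256

0.426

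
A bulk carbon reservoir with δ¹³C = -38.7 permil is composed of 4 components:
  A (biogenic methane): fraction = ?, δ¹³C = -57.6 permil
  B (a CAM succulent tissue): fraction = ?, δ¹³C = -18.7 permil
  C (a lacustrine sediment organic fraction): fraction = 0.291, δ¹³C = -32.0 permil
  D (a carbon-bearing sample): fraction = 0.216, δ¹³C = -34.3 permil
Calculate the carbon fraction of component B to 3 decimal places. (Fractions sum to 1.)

Let f_B and f_A be the unknown fractions; fractions sum to 1 so f_B + f_A = 0.493.
Mass balance: Σ fᵢ·δᵢ = δ_bulk ⇒ f_B·(-18.7) + f_A·(-57.6) = -38.7 − (-16.721) = -21.979
Substitute f_A = 0.493 − f_B:
f_B·(-18.7 − -57.6) = -21.979 − 0.493×(-57.6) = 6.418
f_B = 6.418 / 38.9 = 0.1650

0.165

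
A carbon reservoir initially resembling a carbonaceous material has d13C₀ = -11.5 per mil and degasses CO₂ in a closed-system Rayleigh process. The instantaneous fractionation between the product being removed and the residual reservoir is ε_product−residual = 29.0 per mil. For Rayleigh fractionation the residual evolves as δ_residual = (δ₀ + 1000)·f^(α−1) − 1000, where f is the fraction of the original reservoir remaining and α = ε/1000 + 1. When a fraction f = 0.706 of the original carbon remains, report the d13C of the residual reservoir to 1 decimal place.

-21.4 per mil

Rayleigh residual: δ_res = (δ₀ + 1000)·f^(α−1) − 1000
α = ε/1000 + 1 = 1.02900, so α − 1 = 0.02900
f^(α−1) = 0.706^(0.02900) = 0.989955
δ_res = (-11.5 + 1000) × 0.989955 − 1000 = 978.570 − 1000 = -21.43 per mil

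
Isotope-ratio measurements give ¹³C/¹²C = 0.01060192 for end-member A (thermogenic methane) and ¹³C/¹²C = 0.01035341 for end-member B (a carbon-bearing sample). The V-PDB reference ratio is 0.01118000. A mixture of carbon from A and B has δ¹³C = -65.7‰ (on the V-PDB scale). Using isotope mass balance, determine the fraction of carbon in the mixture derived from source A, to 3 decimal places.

0.370

δ_A = (0.01060192/0.01118000 − 1)×1000 = (0.948293 − 1)×1000 = -51.707‰
δ_B = (0.01035341/0.01118000 − 1)×1000 = (0.926065 − 1)×1000 = -73.935‰
f_A = (δ_mix − δ_B)/(δ_A − δ_B) = (-65.7 − (-73.935))/(-51.707 − (-73.935))
f_A = 8.235 / 22.228 = 0.3705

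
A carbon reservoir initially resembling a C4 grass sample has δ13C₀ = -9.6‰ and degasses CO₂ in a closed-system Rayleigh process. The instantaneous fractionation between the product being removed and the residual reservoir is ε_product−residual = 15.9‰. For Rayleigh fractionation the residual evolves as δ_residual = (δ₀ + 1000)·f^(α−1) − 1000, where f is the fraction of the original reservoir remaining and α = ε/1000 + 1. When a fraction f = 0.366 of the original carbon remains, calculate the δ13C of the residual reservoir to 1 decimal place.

-25.3‰

Rayleigh residual: δ_res = (δ₀ + 1000)·f^(α−1) − 1000
α = ε/1000 + 1 = 1.01590, so α − 1 = 0.01590
f^(α−1) = 0.366^(0.01590) = 0.984146
δ_res = (-9.6 + 1000) × 0.984146 − 1000 = 974.698 − 1000 = -25.30‰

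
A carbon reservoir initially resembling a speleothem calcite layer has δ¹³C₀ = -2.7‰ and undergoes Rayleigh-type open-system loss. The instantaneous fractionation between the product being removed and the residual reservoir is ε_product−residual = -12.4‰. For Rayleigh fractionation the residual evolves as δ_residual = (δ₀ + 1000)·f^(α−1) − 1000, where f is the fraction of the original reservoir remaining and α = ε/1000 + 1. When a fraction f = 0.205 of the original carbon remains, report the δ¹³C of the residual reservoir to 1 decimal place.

17.1‰

Rayleigh residual: δ_res = (δ₀ + 1000)·f^(α−1) − 1000
α = ε/1000 + 1 = 0.98760, so α − 1 = -0.01240
f^(α−1) = 0.205^(-0.01240) = 1.019845
δ_res = (-2.7 + 1000) × 1.019845 − 1000 = 1017.092 − 1000 = 17.09‰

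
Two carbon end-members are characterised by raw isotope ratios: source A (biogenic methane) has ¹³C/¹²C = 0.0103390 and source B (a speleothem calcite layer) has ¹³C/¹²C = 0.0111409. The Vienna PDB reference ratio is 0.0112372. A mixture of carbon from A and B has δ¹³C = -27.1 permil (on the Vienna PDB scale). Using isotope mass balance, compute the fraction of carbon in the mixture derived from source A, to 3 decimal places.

0.260

δ_A = (0.0103390/0.0112372 − 1)×1000 = (0.920069 − 1)×1000 = -79.931 permil
δ_B = (0.0111409/0.0112372 − 1)×1000 = (0.991430 − 1)×1000 = -8.570 permil
f_A = (δ_mix − δ_B)/(δ_A − δ_B) = (-27.1 − (-8.570))/(-79.931 − (-8.570))
f_A = -18.530 / -71.361 = 0.2597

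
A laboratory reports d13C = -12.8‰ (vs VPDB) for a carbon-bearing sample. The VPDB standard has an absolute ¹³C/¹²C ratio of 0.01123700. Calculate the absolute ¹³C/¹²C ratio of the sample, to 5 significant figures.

0.011093

R_sample = R_standard × (d13C/1000 + 1)
R_sample = 0.01123700 × (-12.8/1000 + 1) = 0.01123700 × 0.987200
R_sample = 0.0110932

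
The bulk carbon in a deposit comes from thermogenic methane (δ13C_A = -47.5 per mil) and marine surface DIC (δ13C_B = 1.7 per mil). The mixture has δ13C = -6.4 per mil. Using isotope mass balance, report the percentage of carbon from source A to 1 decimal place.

16.5%

δ_mix = f_A·δ_A + (1 − f_A)·δ_B  ⇒  f_A = (δ_mix − δ_B)/(δ_A − δ_B)
f_A = (-6.4 − (1.7)) / (-47.5 − (1.7))
f_A = -8.1 / -49.2 = 0.1646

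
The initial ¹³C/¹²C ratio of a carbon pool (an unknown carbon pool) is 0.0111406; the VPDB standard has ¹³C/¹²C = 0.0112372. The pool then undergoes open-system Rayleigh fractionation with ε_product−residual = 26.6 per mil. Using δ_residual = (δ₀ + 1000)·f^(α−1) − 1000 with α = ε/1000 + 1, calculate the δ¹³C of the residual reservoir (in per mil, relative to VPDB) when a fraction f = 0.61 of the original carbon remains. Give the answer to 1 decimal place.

-21.5 per mil

δ₀ = (0.0111406/0.0112372 − 1)×1000 = (0.991404 − 1)×1000 = -8.596 per mil
α − 1 = ε/1000 = 0.0266
f^(α−1) = 0.61^(0.0266) = 0.986938
δ_res = (-8.596 + 1000) × 0.986938 − 1000 = 978.454 − 1000 = -21.55 per mil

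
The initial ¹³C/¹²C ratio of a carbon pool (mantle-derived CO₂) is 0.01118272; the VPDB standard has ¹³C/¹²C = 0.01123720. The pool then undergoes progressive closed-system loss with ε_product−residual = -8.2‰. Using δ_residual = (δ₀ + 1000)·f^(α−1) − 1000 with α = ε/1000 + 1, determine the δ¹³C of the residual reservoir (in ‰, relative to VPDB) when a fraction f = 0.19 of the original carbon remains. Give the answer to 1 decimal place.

8.8‰

δ₀ = (0.01118272/0.01123720 − 1)×1000 = (0.995152 − 1)×1000 = -4.848‰
α − 1 = ε/1000 = -0.0082
f^(α−1) = 0.19^(-0.0082) = 1.013711
δ_res = (-4.848 + 1000) × 1.013711 − 1000 = 1008.796 − 1000 = 8.80‰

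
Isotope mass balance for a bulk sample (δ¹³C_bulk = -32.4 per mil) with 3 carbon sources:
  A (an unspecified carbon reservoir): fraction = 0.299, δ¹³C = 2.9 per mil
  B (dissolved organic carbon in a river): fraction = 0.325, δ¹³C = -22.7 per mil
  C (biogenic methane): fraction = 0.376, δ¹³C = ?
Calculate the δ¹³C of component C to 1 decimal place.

-68.9 per mil

Isotope mass balance: δ_bulk = Σ fᵢ·δᵢ.
-32.4 = 0.299×(2.9) + 0.325×(-22.7) + 0.376×δ_C
0.376·δ_C = -32.4 − (-6.510) = -25.890
δ_C = -25.890 / 0.376 = -68.86 per mil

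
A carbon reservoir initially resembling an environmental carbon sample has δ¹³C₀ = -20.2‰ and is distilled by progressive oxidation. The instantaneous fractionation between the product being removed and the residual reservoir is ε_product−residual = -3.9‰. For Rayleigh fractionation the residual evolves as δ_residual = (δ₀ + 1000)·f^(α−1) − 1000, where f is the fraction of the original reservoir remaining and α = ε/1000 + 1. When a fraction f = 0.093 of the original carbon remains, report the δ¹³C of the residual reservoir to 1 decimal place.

Rayleigh residual: δ_res = (δ₀ + 1000)·f^(α−1) − 1000
α = ε/1000 + 1 = 0.99610, so α − 1 = -0.00390
f^(α−1) = 0.093^(-0.00390) = 1.009306
δ_res = (-20.2 + 1000) × 1.009306 − 1000 = 988.918 − 1000 = -11.08‰

-11.1‰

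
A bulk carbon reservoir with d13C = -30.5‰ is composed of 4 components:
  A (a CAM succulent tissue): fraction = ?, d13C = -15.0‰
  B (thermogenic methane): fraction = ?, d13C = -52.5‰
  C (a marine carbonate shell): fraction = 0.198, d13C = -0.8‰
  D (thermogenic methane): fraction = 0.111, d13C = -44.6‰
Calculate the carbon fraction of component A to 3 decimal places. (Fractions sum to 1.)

0.290

Let f_A and f_B be the unknown fractions; fractions sum to 1 so f_A + f_B = 0.691.
Mass balance: Σ fᵢ·δᵢ = δ_bulk ⇒ f_A·(-15.0) + f_B·(-52.5) = -30.5 − (-5.109) = -25.391
Substitute f_B = 0.691 − f_A:
f_A·(-15.0 − -52.5) = -25.391 − 0.691×(-52.5) = 10.886
f_A = 10.886 / 37.5 = 0.2903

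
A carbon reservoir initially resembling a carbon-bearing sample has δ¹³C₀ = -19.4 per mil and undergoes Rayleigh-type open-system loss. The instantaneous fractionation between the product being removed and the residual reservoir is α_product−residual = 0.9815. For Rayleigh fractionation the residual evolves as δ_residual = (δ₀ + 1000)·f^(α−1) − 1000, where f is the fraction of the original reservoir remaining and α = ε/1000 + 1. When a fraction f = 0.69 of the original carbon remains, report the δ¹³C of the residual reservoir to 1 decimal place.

Rayleigh residual: δ_res = (δ₀ + 1000)·f^(α−1) − 1000
α − 1 = -0.01850
f^(α−1) = 0.69^(-0.01850) = 1.006888
δ_res = (-19.4 + 1000) × 1.006888 − 1000 = 987.355 − 1000 = -12.65 per mil

-12.6 per mil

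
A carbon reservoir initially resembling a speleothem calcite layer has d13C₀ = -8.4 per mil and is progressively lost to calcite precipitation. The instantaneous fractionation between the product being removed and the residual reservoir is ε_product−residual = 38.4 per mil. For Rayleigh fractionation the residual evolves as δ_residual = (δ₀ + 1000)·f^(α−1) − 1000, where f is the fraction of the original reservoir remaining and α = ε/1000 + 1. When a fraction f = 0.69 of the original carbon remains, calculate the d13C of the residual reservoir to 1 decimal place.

-22.4 per mil

Rayleigh residual: δ_res = (δ₀ + 1000)·f^(α−1) − 1000
α = ε/1000 + 1 = 1.03840, so α − 1 = 0.03840
f^(α−1) = 0.69^(0.03840) = 0.985852
δ_res = (-8.4 + 1000) × 0.985852 − 1000 = 977.571 − 1000 = -22.43 per mil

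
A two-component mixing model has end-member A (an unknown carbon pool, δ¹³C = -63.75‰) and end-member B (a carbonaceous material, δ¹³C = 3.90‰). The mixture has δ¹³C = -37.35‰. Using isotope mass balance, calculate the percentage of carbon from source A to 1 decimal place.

61.0%

δ_mix = f_A·δ_A + (1 − f_A)·δ_B  ⇒  f_A = (δ_mix − δ_B)/(δ_A − δ_B)
f_A = (-37.35 − (3.90)) / (-63.75 − (3.90))
f_A = -41.25 / -67.65 = 0.6098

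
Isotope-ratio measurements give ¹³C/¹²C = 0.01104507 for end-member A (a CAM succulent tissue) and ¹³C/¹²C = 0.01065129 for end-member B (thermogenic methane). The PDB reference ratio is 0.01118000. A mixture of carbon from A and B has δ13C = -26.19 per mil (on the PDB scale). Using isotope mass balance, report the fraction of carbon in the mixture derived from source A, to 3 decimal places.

δ_A = (0.01104507/0.01118000 − 1)×1000 = (0.987931 − 1)×1000 = -12.069 per mil
δ_B = (0.01065129/0.01118000 − 1)×1000 = (0.952709 − 1)×1000 = -47.291 per mil
f_A = (δ_mix − δ_B)/(δ_A − δ_B) = (-26.19 − (-47.291))/(-12.069 − (-47.291))
f_A = 21.101 / 35.222 = 0.5991

0.599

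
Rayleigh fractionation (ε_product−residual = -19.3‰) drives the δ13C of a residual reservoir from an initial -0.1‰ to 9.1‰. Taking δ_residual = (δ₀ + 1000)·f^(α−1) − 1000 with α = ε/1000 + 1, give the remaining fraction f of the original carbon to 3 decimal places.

0.622

α − 1 = ε/1000 = -0.0193
(δ_res + 1000)/(δ₀ + 1000) = (9.1 + 1000)/(-0.1 + 1000) = 1009.1/999.9 = 1.009201
f = 1.009201^(1/-0.0193) = exp(ln(1.009201)/-0.0193) = exp(0.00916/-0.0193)
f = exp(-0.4746) = 0.6222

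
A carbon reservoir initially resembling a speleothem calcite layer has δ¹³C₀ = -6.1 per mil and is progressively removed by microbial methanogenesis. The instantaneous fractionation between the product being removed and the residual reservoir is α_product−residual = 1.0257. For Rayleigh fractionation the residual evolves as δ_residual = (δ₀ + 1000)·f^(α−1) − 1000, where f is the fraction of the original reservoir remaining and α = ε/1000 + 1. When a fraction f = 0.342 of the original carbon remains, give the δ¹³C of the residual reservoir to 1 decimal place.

Rayleigh residual: δ_res = (δ₀ + 1000)·f^(α−1) − 1000
α − 1 = 0.02570
f^(α−1) = 0.342^(0.02570) = 0.972802
δ_res = (-6.1 + 1000) × 0.972802 − 1000 = 966.868 − 1000 = -33.13 per mil

-33.1 per mil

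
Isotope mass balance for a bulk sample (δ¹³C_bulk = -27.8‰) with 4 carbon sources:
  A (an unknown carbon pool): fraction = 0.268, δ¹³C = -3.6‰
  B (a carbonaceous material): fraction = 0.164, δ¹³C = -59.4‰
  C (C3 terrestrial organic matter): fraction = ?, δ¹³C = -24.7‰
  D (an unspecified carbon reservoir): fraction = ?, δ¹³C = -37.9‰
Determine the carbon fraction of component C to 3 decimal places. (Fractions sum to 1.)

Let f_C and f_D be the unknown fractions; fractions sum to 1 so f_C + f_D = 0.568.
Mass balance: Σ fᵢ·δᵢ = δ_bulk ⇒ f_C·(-24.7) + f_D·(-37.9) = -27.8 − (-10.706) = -17.094
Substitute f_D = 0.568 − f_C:
f_C·(-24.7 − -37.9) = -17.094 − 0.568×(-37.9) = 4.434
f_C = 4.434 / 13.2 = 0.3359

0.336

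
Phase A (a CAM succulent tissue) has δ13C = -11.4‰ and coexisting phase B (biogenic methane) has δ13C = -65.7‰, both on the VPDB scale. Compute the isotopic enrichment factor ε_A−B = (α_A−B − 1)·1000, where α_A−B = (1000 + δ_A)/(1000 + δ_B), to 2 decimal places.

58.12‰

α_A−B = (1000 + -11.4) / (1000 + -65.7) = 988.6 / 934.3 = 1.058118
ε_A−B = (1.058118 − 1) × 1000 = 58.118‰
(The approximation ε ≈ δ_A − δ_B would give 54.3‰.)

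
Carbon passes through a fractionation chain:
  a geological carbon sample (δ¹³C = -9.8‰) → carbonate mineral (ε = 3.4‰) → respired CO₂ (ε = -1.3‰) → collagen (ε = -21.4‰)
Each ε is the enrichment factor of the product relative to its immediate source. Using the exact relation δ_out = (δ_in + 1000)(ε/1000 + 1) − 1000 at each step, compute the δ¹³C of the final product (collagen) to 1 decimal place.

step 1: δ = (-9.80 + 1000)·(3.4/1000 + 1) − 1000 = -6.43‰
step 2: δ = (-6.43 + 1000)·(-1.3/1000 + 1) − 1000 = -7.72‰
step 3: δ = (-7.72 + 1000)·(-21.4/1000 + 1) − 1000 = -28.96‰

-29.0‰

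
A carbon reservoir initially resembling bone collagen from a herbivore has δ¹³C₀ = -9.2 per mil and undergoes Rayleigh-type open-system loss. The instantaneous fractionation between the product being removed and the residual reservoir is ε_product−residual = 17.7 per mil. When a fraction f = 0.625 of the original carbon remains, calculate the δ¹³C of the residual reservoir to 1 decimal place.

-17.4 per mil

Rayleigh residual: δ_res = (δ₀ + 1000)·f^(α−1) − 1000
α = ε/1000 + 1 = 1.01770, so α − 1 = 0.01770
f^(α−1) = 0.625^(0.01770) = 0.991715
δ_res = (-9.2 + 1000) × 0.991715 − 1000 = 982.592 − 1000 = -17.41 per mil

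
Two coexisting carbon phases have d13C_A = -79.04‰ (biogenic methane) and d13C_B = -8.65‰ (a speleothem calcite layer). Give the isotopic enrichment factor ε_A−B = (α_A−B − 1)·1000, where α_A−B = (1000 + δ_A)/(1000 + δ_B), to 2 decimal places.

-71.00‰

α_A−B = (1000 + -79.04) / (1000 + -8.65) = 920.96 / 991.35 = 0.928996
ε_A−B = (0.928996 − 1) × 1000 = -71.004‰
(The approximation ε ≈ δ_A − δ_B would give -70.39‰.)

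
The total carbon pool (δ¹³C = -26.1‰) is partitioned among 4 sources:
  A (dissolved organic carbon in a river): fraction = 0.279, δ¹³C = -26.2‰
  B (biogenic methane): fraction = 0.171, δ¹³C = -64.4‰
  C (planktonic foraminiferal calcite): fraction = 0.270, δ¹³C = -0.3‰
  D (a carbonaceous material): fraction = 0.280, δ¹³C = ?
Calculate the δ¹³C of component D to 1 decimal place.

-27.5‰

Isotope mass balance: δ_bulk = Σ fᵢ·δᵢ.
-26.1 = 0.279×(-26.2) + 0.171×(-64.4) + 0.270×(-0.3) + 0.280×δ_D
0.280·δ_D = -26.1 − (-18.403) = -7.697
δ_D = -7.697 / 0.280 = -27.49‰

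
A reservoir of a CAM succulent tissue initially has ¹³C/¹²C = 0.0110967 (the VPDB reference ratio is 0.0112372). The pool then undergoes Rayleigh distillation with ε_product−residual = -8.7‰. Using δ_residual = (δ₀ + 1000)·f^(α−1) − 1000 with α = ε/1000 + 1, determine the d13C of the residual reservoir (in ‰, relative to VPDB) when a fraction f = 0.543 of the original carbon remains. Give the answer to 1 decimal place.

-7.2‰

δ₀ = (0.0110967/0.0112372 − 1)×1000 = (0.987497 − 1)×1000 = -12.503‰
α − 1 = ε/1000 = -0.0087
f^(α−1) = 0.543^(-0.0087) = 1.005327
δ_res = (-12.503 + 1000) × 1.005327 − 1000 = 992.757 − 1000 = -7.24‰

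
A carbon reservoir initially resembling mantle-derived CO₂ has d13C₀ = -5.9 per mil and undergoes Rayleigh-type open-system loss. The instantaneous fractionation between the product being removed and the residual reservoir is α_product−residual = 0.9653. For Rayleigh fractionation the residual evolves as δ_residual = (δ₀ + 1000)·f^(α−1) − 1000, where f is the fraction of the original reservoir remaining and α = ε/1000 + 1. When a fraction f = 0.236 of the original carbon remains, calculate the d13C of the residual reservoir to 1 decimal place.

Rayleigh residual: δ_res = (δ₀ + 1000)·f^(α−1) − 1000
α − 1 = -0.03470
f^(α−1) = 0.236^(-0.03470) = 1.051381
δ_res = (-5.9 + 1000) × 1.051381 − 1000 = 1045.177 − 1000 = 45.18 per mil

45.2 per mil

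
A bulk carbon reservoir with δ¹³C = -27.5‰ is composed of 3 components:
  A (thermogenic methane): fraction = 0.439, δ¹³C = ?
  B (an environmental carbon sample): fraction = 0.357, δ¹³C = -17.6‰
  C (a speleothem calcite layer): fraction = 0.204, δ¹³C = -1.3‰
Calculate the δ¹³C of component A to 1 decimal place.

Isotope mass balance: δ_bulk = Σ fᵢ·δᵢ.
-27.5 = 0.439×δ_A + 0.357×(-17.6) + 0.204×(-1.3)
0.439·δ_A = -27.5 − (-6.548) = -20.952
δ_A = -20.952 / 0.439 = -47.73‰

-47.7‰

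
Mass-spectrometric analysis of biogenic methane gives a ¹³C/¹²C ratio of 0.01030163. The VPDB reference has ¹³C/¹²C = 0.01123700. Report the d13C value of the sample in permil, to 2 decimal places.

d13C = (R_sample / R_standard − 1) × 1000
R_sample / R_standard = 0.01030163 / 0.01123700 = 0.916760
d13C = (0.916760 − 1) × 1000 = -83.240 permil

-83.24 permil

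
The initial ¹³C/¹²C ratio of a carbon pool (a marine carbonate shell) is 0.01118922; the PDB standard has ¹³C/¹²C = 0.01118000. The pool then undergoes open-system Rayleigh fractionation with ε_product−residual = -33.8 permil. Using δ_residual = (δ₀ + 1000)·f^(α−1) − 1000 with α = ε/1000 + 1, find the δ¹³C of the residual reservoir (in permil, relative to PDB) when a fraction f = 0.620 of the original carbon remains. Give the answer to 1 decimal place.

δ₀ = (0.01118922/0.01118000 − 1)×1000 = (1.000825 − 1)×1000 = 0.825 permil
α − 1 = ε/1000 = -0.0338
f^(α−1) = 0.620^(-0.0338) = 1.016289
δ_res = (0.825 + 1000) × 1.016289 − 1000 = 1017.127 − 1000 = 17.13 permil

17.1 permil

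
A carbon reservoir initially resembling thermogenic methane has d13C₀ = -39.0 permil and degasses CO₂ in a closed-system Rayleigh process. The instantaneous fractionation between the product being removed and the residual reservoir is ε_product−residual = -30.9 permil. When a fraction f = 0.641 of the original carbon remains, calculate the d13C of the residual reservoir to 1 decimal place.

Rayleigh residual: δ_res = (δ₀ + 1000)·f^(α−1) − 1000
α = ε/1000 + 1 = 0.96910, so α − 1 = -0.03090
f^(α−1) = 0.641^(-0.03090) = 1.013837
δ_res = (-39.0 + 1000) × 1.013837 − 1000 = 974.297 − 1000 = -25.70 permil

-25.7 permil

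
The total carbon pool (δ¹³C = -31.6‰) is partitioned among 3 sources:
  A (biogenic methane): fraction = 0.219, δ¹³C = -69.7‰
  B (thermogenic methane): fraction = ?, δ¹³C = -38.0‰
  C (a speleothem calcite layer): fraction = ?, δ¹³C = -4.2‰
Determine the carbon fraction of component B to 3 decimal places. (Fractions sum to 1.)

Let f_B and f_C be the unknown fractions; fractions sum to 1 so f_B + f_C = 0.781.
Mass balance: Σ fᵢ·δᵢ = δ_bulk ⇒ f_B·(-38.0) + f_C·(-4.2) = -31.6 − (-15.264) = -16.336
Substitute f_C = 0.781 − f_B:
f_B·(-38.0 − -4.2) = -16.336 − 0.781×(-4.2) = -13.056
f_B = -13.056 / -33.8 = 0.3863

0.386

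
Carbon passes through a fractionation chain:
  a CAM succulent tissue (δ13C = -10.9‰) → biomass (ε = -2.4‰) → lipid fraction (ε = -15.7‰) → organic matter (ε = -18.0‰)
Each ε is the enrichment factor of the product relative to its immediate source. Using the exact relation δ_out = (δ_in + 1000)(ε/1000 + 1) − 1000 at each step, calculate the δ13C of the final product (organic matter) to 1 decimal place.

-46.2‰

step 1: δ = (-10.90 + 1000)·(-2.4/1000 + 1) − 1000 = -13.27‰
step 2: δ = (-13.27 + 1000)·(-15.7/1000 + 1) − 1000 = -28.77‰
step 3: δ = (-28.77 + 1000)·(-18.0/1000 + 1) − 1000 = -46.25‰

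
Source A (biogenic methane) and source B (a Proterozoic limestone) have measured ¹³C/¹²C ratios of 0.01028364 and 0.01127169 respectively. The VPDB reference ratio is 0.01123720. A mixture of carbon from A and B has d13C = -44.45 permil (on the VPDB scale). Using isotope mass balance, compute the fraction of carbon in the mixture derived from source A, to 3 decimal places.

δ_A = (0.01028364/0.01123720 − 1)×1000 = (0.915143 − 1)×1000 = -84.857 permil
δ_B = (0.01127169/0.01123720 − 1)×1000 = (1.003069 − 1)×1000 = 3.069 permil
f_A = (δ_mix − δ_B)/(δ_A − δ_B) = (-44.45 − (3.069))/(-84.857 − (3.069))
f_A = -47.519 / -87.927 = 0.5404

0.540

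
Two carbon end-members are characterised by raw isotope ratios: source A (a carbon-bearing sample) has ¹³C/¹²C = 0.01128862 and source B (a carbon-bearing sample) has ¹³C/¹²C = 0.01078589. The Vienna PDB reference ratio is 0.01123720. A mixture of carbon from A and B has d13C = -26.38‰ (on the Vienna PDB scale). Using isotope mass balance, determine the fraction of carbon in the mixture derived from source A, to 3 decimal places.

δ_A = (0.01128862/0.01123720 − 1)×1000 = (1.004576 − 1)×1000 = 4.576‰
δ_B = (0.01078589/0.01123720 − 1)×1000 = (0.959838 − 1)×1000 = -40.162‰
f_A = (δ_mix − δ_B)/(δ_A − δ_B) = (-26.38 − (-40.162))/(4.576 − (-40.162))
f_A = 13.782 / 44.738 = 0.3081

0.308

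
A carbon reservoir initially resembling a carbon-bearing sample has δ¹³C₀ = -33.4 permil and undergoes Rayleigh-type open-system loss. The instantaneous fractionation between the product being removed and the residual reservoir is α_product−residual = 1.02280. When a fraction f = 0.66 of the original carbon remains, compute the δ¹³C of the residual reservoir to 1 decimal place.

Rayleigh residual: δ_res = (δ₀ + 1000)·f^(α−1) − 1000
α − 1 = 0.02280
f^(α−1) = 0.66^(0.02280) = 0.990571
δ_res = (-33.4 + 1000) × 0.990571 − 1000 = 957.486 − 1000 = -42.51 permil

-42.5 permil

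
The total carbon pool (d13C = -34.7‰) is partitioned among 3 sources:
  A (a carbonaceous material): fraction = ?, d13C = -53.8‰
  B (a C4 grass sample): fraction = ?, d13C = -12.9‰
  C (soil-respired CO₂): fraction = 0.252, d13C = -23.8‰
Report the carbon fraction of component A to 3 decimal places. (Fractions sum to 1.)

0.466

Let f_A and f_B be the unknown fractions; fractions sum to 1 so f_A + f_B = 0.748.
Mass balance: Σ fᵢ·δᵢ = δ_bulk ⇒ f_A·(-53.8) + f_B·(-12.9) = -34.7 − (-5.998) = -28.702
Substitute f_B = 0.748 − f_A:
f_A·(-53.8 − -12.9) = -28.702 − 0.748×(-12.9) = -19.053
f_A = -19.053 / -40.9 = 0.4658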